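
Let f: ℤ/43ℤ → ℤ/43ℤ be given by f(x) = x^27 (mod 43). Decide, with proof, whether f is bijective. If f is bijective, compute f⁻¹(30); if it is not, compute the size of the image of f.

f(1) = 1^27 = 1.
f(6): Repeated squaring mod 43: 6^1 ≡ 6, 6^2 ≡ 6² = 36, 6^4 ≡ 36² = 1296 ≡ 6, 6^8 ≡ 6² = 36, 6^16 ≡ 36² = 1296 ≡ 6. Since 27 = 16 + 8 + 2 + 1, 6^27 ≡ 6·36·36·6: 6·36 = 216 ≡ 1, then 1·36 = 36, then 36·6 = 216 ≡ 1. So 6^27 ≡ 1 (mod 43).
So f(1) = f(6) = 1 while 1 ≠ 6, so f is not injective, hence not bijective.
Since f is not bijective, we determine |image(f)|. Computing x^27 mod 43 for each x (by repeated squaring, reducing mod 43 at every step), the values f(0), f(1), …, f(42) are: 0, 1, 22, 2, 11, 27, 1, 42, 27, 4, 35, 4, 22, 16, 21, 11, 35, 35, 2, 32, 39, 41, 2, 4, 11, 41, 8, 8, 32, 22, 27, 21, 39, 8, 39, 16, 1, 42, 16, 32, 41, 21, 42.
The distinct values are {0, 1, 2, 4, 8, 11, 16, 21, 22, 27, 32, 35, 39, 41, 42}; there are 15 of them.

15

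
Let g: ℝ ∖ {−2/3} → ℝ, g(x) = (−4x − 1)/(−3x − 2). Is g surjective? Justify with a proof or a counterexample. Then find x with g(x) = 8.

-3/4

If g(x) = 4/3, cross-multiplying gives −3(−4x − 1) = −4(−3x − 2), which simplifies to 3 = 8 — false.  So 4/3 has no preimage and g is not surjective.
Solving g(x) = 8: cross-multiplying gives −4x − 1 = 8(−3x − 2), which rearranges to 20x = −15, so x = −3/4.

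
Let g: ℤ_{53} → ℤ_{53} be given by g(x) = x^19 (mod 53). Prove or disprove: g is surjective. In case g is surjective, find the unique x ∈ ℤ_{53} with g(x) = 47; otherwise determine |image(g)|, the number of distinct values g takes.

28

Since 53 is prime, the nonzero elements of ℤ_{53} form a cyclic group of order 52.
As gcd(19, 52) = 1, raising to the 19th power is a bijection on this group: if u^19 ≡ v^19 then (uv^{−1})^19 = 1, and the only element of order dividing gcd(19, 52) = 1 is 1, so u = v.
With g(0) = 0 this makes g injective on all of ℤ_{53}, hence bijective (finite equal-size domain and codomain). In particular g is surjective.
Since g is surjective, we find the preimage of 47. The inverse of x ↦ x^19 on (ℤ_{53})^× is x ↦ x^11, because 19·11 = 209 = 4·52 + 1 ≡ 1 (mod 52) and x^{52} = 1 for x ≠ 0 (Fermat). So g⁻¹(47) = 47^11 mod 53.
Repeated squaring mod 53: 47^1 ≡ 47, 47^2 ≡ 47² = 2209 ≡ 36, 47^4 ≡ 36² = 1296 ≡ 24, 47^8 ≡ 24² = 576 ≡ 46. Since 11 = 8 + 2 + 1, 47^11 ≡ 46·36·47: 46·36 = 1656 ≡ 13, then 13·47 = 611 ≡ 28. So 47^11 ≡ 28 (mod 53).
Hence g⁻¹(47) = 28.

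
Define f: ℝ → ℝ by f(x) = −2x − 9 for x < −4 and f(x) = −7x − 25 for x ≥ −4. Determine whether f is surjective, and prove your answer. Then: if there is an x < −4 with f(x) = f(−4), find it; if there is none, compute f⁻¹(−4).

Both pieces are strictly decreasing (slopes −2 and −7), so each is injective on its own interval.
The left piece maps (−∞, −4) onto (−1, ∞); the right piece maps [−4, ∞) onto (−∞, 3].
The union (−1, ∞) ∪ (−∞, 3] covers ℝ, so f is surjective.
For the follow-up: the images overlap, so an x < −4 with f(x) = f(−4) exists. f(−4) = 3; solving −2x − 9 = 3 for x < −4 gives x = (3 + 9)/(−2) = −6.

-6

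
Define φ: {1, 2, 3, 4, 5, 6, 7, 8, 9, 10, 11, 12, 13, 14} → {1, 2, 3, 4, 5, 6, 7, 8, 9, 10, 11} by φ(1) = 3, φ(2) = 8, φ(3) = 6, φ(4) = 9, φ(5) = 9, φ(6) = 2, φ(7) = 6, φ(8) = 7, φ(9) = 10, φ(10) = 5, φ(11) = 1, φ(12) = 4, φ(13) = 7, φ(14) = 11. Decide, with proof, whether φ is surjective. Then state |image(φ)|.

11

Every element of the codomain has a preimage: 1 = φ(11), 2 = φ(6), 3 = φ(1), 4 = φ(12), 5 = φ(10), 6 = φ(3), 7 = φ(8), 8 = φ(2), 9 = φ(4), 10 = φ(9), 11 = φ(14).
Therefore φ is surjective.
The image of φ is {1, 2, 3, 4, 5, 6, 7, 8, 9, 10, 11}, which has 11 elements.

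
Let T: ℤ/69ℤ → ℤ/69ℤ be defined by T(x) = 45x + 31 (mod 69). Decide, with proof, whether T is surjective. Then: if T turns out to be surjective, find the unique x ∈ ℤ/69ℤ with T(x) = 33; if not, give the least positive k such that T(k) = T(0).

Since gcd(45, 69) = 3, we have 45x ≡ 0 (mod 3) for all x, so T(x) ≡ 1 (mod 3).
But 0 ≢ 1 (mod 3), so 0 ∈ ℤ/69ℤ has no preimage. Thus T is not surjective.
Since T is not surjective, we find the least positive k with T(k) = T(0): this means 45k ≡ 0 (mod 69), i.e. 69 ∣ 45k. Since gcd(45, 69) = 3, dividing through by 3 this holds exactly when 23 ∣ 15k, and as gcd(15, 23) = 1, exactly when 23 ∣ k.
The smallest positive such k is 23.

23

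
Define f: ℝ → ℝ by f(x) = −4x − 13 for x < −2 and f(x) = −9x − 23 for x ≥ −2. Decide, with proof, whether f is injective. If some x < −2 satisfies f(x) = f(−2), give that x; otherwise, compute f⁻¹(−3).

-5/2

Both pieces are strictly decreasing (slopes −4 and −9), so each is injective on its own interval.
The left piece maps (−∞, −2) onto (−5, ∞); the right piece maps [−2, ∞) onto (−∞, −5].
These images are disjoint, so no value is attained by both pieces. Hence f is injective.
Because the two images are disjoint, no x < −2 has f(x) = f(−2), so we compute f⁻¹(−3): −3 lies in (−5, ∞), so solve −4x − 13 = −3: x = (−3 + 13)/(−4) = −5/2.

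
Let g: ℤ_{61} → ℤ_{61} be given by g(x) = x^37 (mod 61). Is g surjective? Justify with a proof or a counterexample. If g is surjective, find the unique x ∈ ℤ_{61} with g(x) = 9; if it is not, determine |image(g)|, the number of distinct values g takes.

Since 61 is prime, the nonzero elements of ℤ_{61} form a cyclic group of order 60.
As gcd(37, 60) = 1, raising to the 37th power is a bijection on this group: if x_1^37 ≡ x_2^37 then (x_1x_2^{−1})^37 = 1, and the only element of order dividing gcd(37, 60) = 1 is 1, so x_1 = x_2.
With g(0) = 0 this makes g injective on all of ℤ_{61}, hence bijective (finite equal-size domain and codomain). In particular g is surjective.
Since g is surjective, we find the preimage of 9. The inverse of x ↦ x^37 on (ℤ_{61})^× is x ↦ x^13, because 37·13 = 481 = 8·60 + 1 ≡ 1 (mod 60) and x^{60} = 1 for x ≠ 0 (Fermat). So g⁻¹(9) = 9^13 mod 61.
Repeated squaring mod 61: 9^1 ≡ 9, 9^2 ≡ 9² = 81 ≡ 20, 9^4 ≡ 20² = 400 ≡ 34, 9^8 ≡ 34² = 1156 ≡ 58. Since 13 = 8 + 4 + 1, 9^13 ≡ 58·34·9: 58·34 = 1972 ≡ 20, then 20·9 = 180 ≡ 58. So 9^13 ≡ 58 (mod 61).
Hence g⁻¹(9) = 58.

58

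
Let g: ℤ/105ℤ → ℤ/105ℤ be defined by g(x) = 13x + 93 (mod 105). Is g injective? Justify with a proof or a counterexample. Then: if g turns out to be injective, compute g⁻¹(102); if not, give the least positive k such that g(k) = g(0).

Recall that injectivity means: for all x_1, x_2 in the domain, g(x_1) = g(x_2) implies x_1 = x_2.
Suppose g(x_1) = g(x_2) in ℤ/105ℤ. Then 13x_1 + 93 ≡ 13x_2 + 93 (mod 105), so 13(x_1 − x_2) ≡ 0 (mod 105).
Since gcd(13, 105) = 1, 13 is invertible modulo 105, so x_1 − x_2 ≡ 0 (mod 105), i.e. x_1 = x_2.
Therefore g is injective.
We now compute 13⁻¹ mod 105 explicitly. Euclid's algorithm: 105 = 8·13 + 1; back-substituting gives 1 = 97·13 − 12·105, so 13⁻¹ ≡ 97 (mod 105).
Since g is injective, we compute g⁻¹(102): solve 13x + 93 ≡ 102 (mod 105), i.e. 13x ≡ 9 (mod 105).
Multiplying by 13⁻¹ = 97 gives x ≡ 97·9 = 873 = 8·105 + 33 ≡ 33 (mod 105).
Check: g(33) = 13·33 + 93 = 522 = 4·105 + 102 ≡ 102 (mod 105).

33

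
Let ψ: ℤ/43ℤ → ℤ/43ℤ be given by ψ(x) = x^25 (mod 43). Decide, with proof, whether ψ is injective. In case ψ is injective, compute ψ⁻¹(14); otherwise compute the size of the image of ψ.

15

Since 43 is prime, the nonzero elements of ℤ/43ℤ form a cyclic group of order 42.
As gcd(25, 42) = 1, raising to the 25th power is a bijection on this group: if a^25 ≡ b^25 then (ab^{−1})^25 = 1, and the only element of order dividing gcd(25, 42) = 1 is 1, so a = b.
With ψ(0) = 0 this makes ψ injective on all of ℤ/43ℤ, hence bijective (finite equal-size domain and codomain). In particular ψ is injective.
Since ψ is injective, we find the preimage of 14. The inverse of x ↦ x^25 on (ℤ/43ℤ)^× is x ↦ x^37, because 25·37 = 925 = 22·42 + 1 ≡ 1 (mod 42) and x^{42} = 1 for x ≠ 0 (Fermat). So ψ⁻¹(14) = 14^37 mod 43.
Repeated squaring mod 43: 14^1 ≡ 14, 14^2 ≡ 14² = 196 ≡ 24, 14^4 ≡ 24² = 576 ≡ 17, 14^8 ≡ 17² = 289 ≡ 31, 14^16 ≡ 31² = 961 ≡ 15, 14^32 ≡ 15² = 225 ≡ 10. Since 37 = 32 + 4 + 1, 14^37 ≡ 10·17·14: 10·17 = 170 ≡ 41, then 41·14 = 574 ≡ 15. So 14^37 ≡ 15 (mod 43).
Hence ψ⁻¹(14) = 15.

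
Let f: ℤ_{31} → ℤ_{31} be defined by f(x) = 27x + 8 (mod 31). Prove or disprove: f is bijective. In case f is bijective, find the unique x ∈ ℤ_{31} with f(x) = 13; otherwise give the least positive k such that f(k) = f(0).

22

Recall: f is injective when f(s) = f(t) forces s = t.
If f(s) = f(t), then 27s ≡ 27t (mod 31). Because gcd(27, 31) = 1, we may cancel 27 to get s ≡ t (mod 31).
We now compute 27⁻¹ mod 31 explicitly. Euclid's algorithm: 31 = 1·27 + 4, 27 = 6·4 + 3, 4 = 1·3 + 1; back-substituting gives 1 = 23·27 − 20·31, so 27⁻¹ ≡ 23 (mod 31).
For any y ∈ ℤ_{31}, x = 23(y − 8) mod 31 satisfies f(x) = 27·23(y − 8) + 8 ≡ y (since 27·23 ≡ 1 mod 31). So every y has a preimage.
Thus f is bijective.
Since f is bijective, we find f⁻¹(13): we need 27x ≡ 13 − 8 ≡ 5 (mod 31). Using 27⁻¹ = 23: x ≡ 23·5 = 115 = 3·31 + 22, so x = 22.
Check: f(22) = 27·22 + 8 = 602 = 19·31 + 13 ≡ 13 (mod 31).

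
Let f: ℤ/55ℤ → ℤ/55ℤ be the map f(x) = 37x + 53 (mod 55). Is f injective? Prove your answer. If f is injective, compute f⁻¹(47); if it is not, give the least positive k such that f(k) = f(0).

37

Suppose f(a) = f(b) in ℤ/55ℤ. Then 37a + 53 ≡ 37b + 53 (mod 55), so 37(a − b) ≡ 0 (mod 55).
Since gcd(37, 55) = 1, 37 is invertible modulo 55, therefore a − b ≡ 0 (mod 55), i.e. a = b.
Hence f is injective.
We now compute 37⁻¹ mod 55 explicitly. Euclid's algorithm: 55 = 1·37 + 18, 37 = 2·18 + 1; back-substituting gives 1 = 3·37 − 2·55, so 37⁻¹ ≡ 3 (mod 55).
Since f is injective, we compute f⁻¹(47): solve 37x + 53 ≡ 47 (mod 55), i.e. 37x ≡ 49 (mod 55).
Multiplying by 37⁻¹ = 3 gives x ≡ 3·49 = 147 = 2·55 + 37 ≡ 37 (mod 55).
Check: f(37) = 37·37 + 53 = 1422 = 25·55 + 47 ≡ 47 (mod 55).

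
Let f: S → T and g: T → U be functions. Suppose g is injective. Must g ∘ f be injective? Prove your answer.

not injective

No. Take S = {0, 1}, T = U = {0, 1, 2, 3, 4}, f(0) = f(1) = 0, and g = identity (injective).
Then (g ∘ f)(0) = (g ∘ f)(1) = 0 with 0 ≠ 1, so g ∘ f is not injective.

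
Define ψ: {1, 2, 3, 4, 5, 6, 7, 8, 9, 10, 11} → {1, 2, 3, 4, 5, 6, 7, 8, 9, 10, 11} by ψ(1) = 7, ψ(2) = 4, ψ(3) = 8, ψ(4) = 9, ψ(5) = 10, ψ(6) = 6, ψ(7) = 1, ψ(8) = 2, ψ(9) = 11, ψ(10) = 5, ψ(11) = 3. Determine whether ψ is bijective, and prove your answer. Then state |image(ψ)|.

11

The values 7, 4, 8, 9, 10, 6, 1, 2, 11, 5, 3 are a permutation of {1, 2, 3, 4, 5, 6, 7, 8, 9, 10, 11}: each element appears exactly once.
So ψ is injective and surjective, hence bijective.
The image of ψ is {1, 2, 3, 4, 5, 6, 7, 8, 9, 10, 11}, which has 11 elements.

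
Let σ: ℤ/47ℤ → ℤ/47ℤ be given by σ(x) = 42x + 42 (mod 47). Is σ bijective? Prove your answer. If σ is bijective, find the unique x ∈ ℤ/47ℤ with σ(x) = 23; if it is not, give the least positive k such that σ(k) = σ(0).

If σ(x_1) = σ(x_2), then 42x_1 ≡ 42x_2 (mod 47). Because gcd(42, 47) = 1, we may cancel 42 to get x_1 ≡ x_2 (mod 47).
We now compute 42⁻¹ mod 47 explicitly. Euclid's algorithm: 47 = 1·42 + 5, 42 = 8·5 + 2, 5 = 2·2 + 1; back-substituting gives 1 = 28·42 − 25·47, so 42⁻¹ ≡ 28 (mod 47).
Then y ↦ 28(y − 42) is a two-sided inverse to σ, so every y ∈ ℤ/47ℤ has a preimage.
Hence σ is bijective.
Since σ is bijective, we compute σ⁻¹(23): solve 42x + 42 ≡ 23 (mod 47), i.e. 42x ≡ 28 (mod 47).
Multiplying by 42⁻¹ = 28 gives x ≡ 28·28 = 784 = 16·47 + 32 ≡ 32 (mod 47).
Check: σ(32) = 42·32 + 42 = 1386 = 29·47 + 23 ≡ 23 (mod 47).

32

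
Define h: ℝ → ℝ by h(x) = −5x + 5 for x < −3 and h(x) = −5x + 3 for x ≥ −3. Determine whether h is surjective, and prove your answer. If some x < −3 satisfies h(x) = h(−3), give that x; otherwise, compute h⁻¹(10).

Both pieces are strictly decreasing (slopes −5 and −5), so each is injective on its own interval.
The left piece maps (−∞, −3) onto (20, ∞); the right piece maps [−3, ∞) onto (−∞, 18].
The union (20, ∞) ∪ (−∞, 18] omits the interval between 20 and 18; in particular 20 has no preimage. So h is not surjective.
Because the two images are disjoint, no x < −3 has h(x) = h(−3), so we compute h⁻¹(10): 10 lies in (−∞, 18], so solve −5x + 3 = 10: x = (10 − 3)/(−5) = −7/5.

-7/5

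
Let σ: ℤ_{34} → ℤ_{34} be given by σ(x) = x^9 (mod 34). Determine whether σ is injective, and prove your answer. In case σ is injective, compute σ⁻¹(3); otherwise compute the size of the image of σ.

Computing x^9 mod 34 for each x (by repeated squaring, reducing mod 34 at every step), the values σ(0), σ(1), …, σ(33) are: 0, 1, 2, 31, 4, 29, 28, 27, 8, 9, 24, 23, 22, 13, 20, 15, 16, 17, 18, 19, 14, 21, 12, 11, 10, 25, 26, 7, 6, 5, 30, 3, 32, 33.
Every element of ℤ_{34} appears exactly once in this list, so σ is a bijection, and in particular injective.
Since σ is injective, we read off the preimage of 3 from the same table: σ(31) = 3, so σ⁻¹(3) = 31.

31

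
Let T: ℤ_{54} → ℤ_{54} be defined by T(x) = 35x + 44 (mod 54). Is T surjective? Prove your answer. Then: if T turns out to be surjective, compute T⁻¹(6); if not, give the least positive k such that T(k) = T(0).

2

Since gcd(35, 54) = 1, 35 is invertible modulo 54. Euclid's algorithm: 54 = 1·35 + 19, 35 = 1·19 + 16, 19 = 1·16 + 3, 16 = 5·3 + 1; back-substituting gives 1 = 17·35 − 11·54, so 35⁻¹ ≡ 17 (mod 54).
Then y ↦ 17(y − 44) is a two-sided inverse to T, so every y ∈ ℤ_{54} has a preimage.
Hence T is surjective.
Since T is surjective, we compute T⁻¹(6): solve 35x + 44 ≡ 6 (mod 54), i.e. 35x ≡ 16 (mod 54).
Multiplying by 35⁻¹ = 17 gives x ≡ 17·16 = 272 = 5·54 + 2 ≡ 2 (mod 54).
Check: T(2) = 35·2 + 44 = 114 = 2·54 + 6 ≡ 6 (mod 54).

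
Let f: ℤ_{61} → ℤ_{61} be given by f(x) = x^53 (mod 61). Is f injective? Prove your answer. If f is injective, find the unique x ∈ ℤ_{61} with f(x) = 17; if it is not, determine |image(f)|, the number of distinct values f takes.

54

Since 61 is prime, the nonzero elements of ℤ_{61} form a cyclic group of order 60.
As gcd(53, 60) = 1, raising to the 53rd power is a bijection on this group: if a^53 ≡ b^53 then (ab^{−1})^53 = 1, and the only element of order dividing gcd(53, 60) = 1 is 1, so a = b.
With f(0) = 0 this makes f injective on all of ℤ_{61}, hence bijective (finite equal-size domain and codomain). In particular f is injective.
Since f is injective, we find the preimage of 17. The inverse of x ↦ x^53 on (ℤ_{61})^× is x ↦ x^17, because 53·17 = 901 = 15·60 + 1 ≡ 1 (mod 60) and x^{60} = 1 for x ≠ 0 (Fermat). So f⁻¹(17) = 17^17 mod 61.
Repeated squaring mod 61: 17^1 ≡ 17, 17^2 ≡ 17² = 289 ≡ 45, 17^4 ≡ 45² = 2025 ≡ 12, 17^8 ≡ 12² = 144 ≡ 22, 17^16 ≡ 22² = 484 ≡ 57. Since 17 = 16 + 1, 17^17 ≡ 57·17: 57·17 = 969 ≡ 54. So 17^17 ≡ 54 (mod 61).
Hence f⁻¹(17) = 54.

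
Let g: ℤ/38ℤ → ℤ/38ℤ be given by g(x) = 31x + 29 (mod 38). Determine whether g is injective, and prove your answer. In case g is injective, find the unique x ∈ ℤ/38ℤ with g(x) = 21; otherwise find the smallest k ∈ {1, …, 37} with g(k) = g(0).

12

Suppose g(u) = g(v) in ℤ/38ℤ. Then 31u + 29 ≡ 31v + 29 (mod 38), hence 31(u − v) ≡ 0 (mod 38).
Since gcd(31, 38) = 1, 31 is invertible modulo 38, therefore u − v ≡ 0 (mod 38), i.e. u = v.
Thus g is injective.
We now compute 31⁻¹ mod 38 explicitly. Euclid's algorithm: 38 = 1·31 + 7, 31 = 4·7 + 3, 7 = 2·3 + 1; back-substituting gives 1 = 27·31 − 22·38, so 31⁻¹ ≡ 27 (mod 38).
Since g is injective, we find g⁻¹(21): we need 31x ≡ 21 − 29 ≡ 30 (mod 38). Using 31⁻¹ = 27: x ≡ 27·30 = 810 = 21·38 + 12, so x = 12.
Check: g(12) = 31·12 + 29 = 401 = 10·38 + 21 ≡ 21 (mod 38).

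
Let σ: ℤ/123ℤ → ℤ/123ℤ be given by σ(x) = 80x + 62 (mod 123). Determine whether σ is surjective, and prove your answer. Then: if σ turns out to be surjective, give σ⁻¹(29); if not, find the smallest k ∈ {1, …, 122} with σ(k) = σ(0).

78

Recall that surjectivity means every element of the codomain has a preimage under σ.
Since gcd(80, 123) = 1, 80 is invertible modulo 123. Euclid's algorithm: 123 = 1·80 + 43, 80 = 1·43 + 37, 43 = 1·37 + 6, 37 = 6·6 + 1; back-substituting gives 1 = 20·80 − 13·123, so 80⁻¹ ≡ 20 (mod 123).
Then y ↦ 20(y − 62) is a two-sided inverse to σ, so every y ∈ ℤ/123ℤ has a preimage.
So σ is surjective.
Since σ is surjective, we compute σ⁻¹(29): solve 80x + 62 ≡ 29 (mod 123), i.e. 80x ≡ 90 (mod 123).
Multiplying by 80⁻¹ = 20 gives x ≡ 20·90 = 1800 = 14·123 + 78 ≡ 78 (mod 123).
Check: σ(78) = 80·78 + 62 = 6302 = 51·123 + 29 ≡ 29 (mod 123).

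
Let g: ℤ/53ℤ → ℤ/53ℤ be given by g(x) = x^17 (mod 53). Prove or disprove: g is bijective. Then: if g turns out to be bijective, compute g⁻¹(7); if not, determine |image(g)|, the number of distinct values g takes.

17

Since 53 is prime, the nonzero elements of ℤ/53ℤ form a cyclic group of order 52.
As gcd(17, 52) = 1, raising to the 17th power is a bijection on this group: if u^17 ≡ v^17 then (uv^{−1})^17 = 1, and the only element of order dividing gcd(17, 52) = 1 is 1, so u = v.
With g(0) = 0 this makes g injective on all of ℤ/53ℤ, hence bijective (finite equal-size domain and codomain). In particular g is bijective.
Since g is bijective, we find the preimage of 7. The inverse of x ↦ x^17 on (ℤ/53ℤ)^× is x ↦ x^49, because 17·49 = 833 = 16·52 + 1 ≡ 1 (mod 52) and x^{52} = 1 for x ≠ 0 (Fermat). So g⁻¹(7) = 7^49 mod 53.
Repeated squaring mod 53: 7^1 ≡ 7, 7^2 ≡ 7² = 49, 7^4 ≡ 49² = 2401 ≡ 16, 7^8 ≡ 16² = 256 ≡ 44, 7^16 ≡ 44² = 1936 ≡ 28, 7^32 ≡ 28² = 784 ≡ 42. Since 49 = 32 + 16 + 1, 7^49 ≡ 42·28·7: 42·28 = 1176 ≡ 10, then 10·7 = 70 ≡ 17. So 7^49 ≡ 17 (mod 53).
Hence g⁻¹(7) = 17.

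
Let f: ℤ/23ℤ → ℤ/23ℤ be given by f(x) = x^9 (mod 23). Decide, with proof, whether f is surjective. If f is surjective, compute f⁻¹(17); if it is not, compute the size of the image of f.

21

Since 23 is prime, the nonzero elements of ℤ/23ℤ form a cyclic group of order 22.
As gcd(9, 22) = 1, raising to the 9th power is a bijection on this group: if a^9 ≡ b^9 then (ab^{−1})^9 = 1, and the only element of order dividing gcd(9, 22) = 1 is 1, so a = b.
With f(0) = 0 this makes f injective on all of ℤ/23ℤ, hence bijective (finite equal-size domain and codomain). In particular f is surjective.
Since f is surjective, we find the preimage of 17. The inverse of x ↦ x^9 on (ℤ/23ℤ)^× is x ↦ x^5, because 9·5 = 45 = 2·22 + 1 ≡ 1 (mod 22) and x^{22} = 1 for x ≠ 0 (Fermat). So f⁻¹(17) = 17^5 mod 23.
Repeated squaring mod 23: 17^1 ≡ 17, 17^2 ≡ 17² = 289 ≡ 13, 17^4 ≡ 13² = 169 ≡ 8. Since 5 = 4 + 1, 17^5 ≡ 8·17: 8·17 = 136 ≡ 21. So 17^5 ≡ 21 (mod 23).
Hence f⁻¹(17) = 21.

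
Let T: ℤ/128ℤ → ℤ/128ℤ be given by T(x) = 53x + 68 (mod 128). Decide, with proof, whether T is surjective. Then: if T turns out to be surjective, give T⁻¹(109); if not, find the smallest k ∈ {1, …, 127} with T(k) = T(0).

By definition, T is surjective if every y in the codomain equals T(x) for some x in the domain.
Since gcd(53, 128) = 1, 53 is invertible modulo 128. Euclid's algorithm: 128 = 2·53 + 22, 53 = 2·22 + 9, 22 = 2·9 + 4, 9 = 2·4 + 1; back-substituting gives 1 = 29·53 − 12·128, so 53⁻¹ ≡ 29 (mod 128).
For any y ∈ ℤ/128ℤ, x = 29(y − 68) mod 128 satisfies T(x) = 53·29(y − 68) + 68 ≡ y (since 53·29 ≡ 1 mod 128). So every y has a preimage.
Hence T is surjective.
Since T is surjective, we compute T⁻¹(109): solve 53x + 68 ≡ 109 (mod 128), i.e. 53x ≡ 41 (mod 128).
Multiplying by 53⁻¹ = 29 gives x ≡ 29·41 = 1189 = 9·128 + 37 ≡ 37 (mod 128).
Check: T(37) = 53·37 + 68 = 2029 = 15·128 + 109 ≡ 109 (mod 128).

37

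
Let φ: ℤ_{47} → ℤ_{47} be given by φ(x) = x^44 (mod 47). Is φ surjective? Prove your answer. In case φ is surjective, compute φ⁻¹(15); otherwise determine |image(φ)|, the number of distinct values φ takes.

24

φ(23): Repeated squaring mod 47: 23^1 ≡ 23, 23^2 ≡ 23² = 529 ≡ 12, 23^4 ≡ 12² = 144 ≡ 3, 23^8 ≡ 3² = 9, 23^16 ≡ 9² = 81 ≡ 34, 23^32 ≡ 34² = 1156 ≡ 28. Since 44 = 32 + 8 + 4, 23^44 ≡ 28·9·3: 28·9 = 252 ≡ 17, then 17·3 = 51 ≡ 4. So 23^44 ≡ 4 (mod 47).
φ(24): Repeated squaring mod 47: 24^1 ≡ 24, 24^2 ≡ 24² = 576 ≡ 12, 24^4 ≡ 12² = 144 ≡ 3, 24^8 ≡ 3² = 9, 24^16 ≡ 9² = 81 ≡ 34, 24^32 ≡ 34² = 1156 ≡ 28. Since 44 = 32 + 8 + 4, 24^44 ≡ 28·9·3: 28·9 = 252 ≡ 17, then 17·3 = 51 ≡ 4. So 24^44 ≡ 4 (mod 47).
So φ(23) = φ(24) = 4 while 23 ≠ 24, so φ is not injective.
A non-injective map from the 47-element set ℤ_{47} to itself takes at most 46 distinct values, so it cannot be surjective. Hence φ is not surjective.
Since φ is not surjective, we determine |image(φ)|. Computing x^44 mod 47 for each x (by repeated squaring, reducing mod 47 at every step), the values φ(0), φ(1), …, φ(46) are: 0, 1, 12, 21, 3, 32, 17, 24, 36, 18, 8, 7, 16, 42, 6, 14, 9, 27, 28, 25, 2, 34, 37, 4, 4, 37, 34, 2, 25, 28, 27, 9, 14, 6, 42, 16, 7, 8, 18, 36, 24, 17, 32, 3, 21, 12, 1.
The distinct values are {0, 1, 2, 3, 4, 6, 7, 8, 9, 12, 14, 16, 17, 18, 21, 24, 25, 27, 28, 32, 34, 36, 37, 42}; there are 24 of them.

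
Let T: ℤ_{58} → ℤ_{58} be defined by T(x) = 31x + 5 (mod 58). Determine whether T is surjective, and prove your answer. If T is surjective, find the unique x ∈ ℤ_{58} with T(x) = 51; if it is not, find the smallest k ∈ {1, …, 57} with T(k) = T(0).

Recall that surjectivity means every element of the codomain has a preimage under T.
Since gcd(31, 58) = 1, 31 is invertible modulo 58. Euclid's algorithm: 58 = 1·31 + 27, 31 = 1·27 + 4, 27 = 6·4 + 3, 4 = 1·3 + 1; back-substituting gives 1 = 15·31 − 8·58, so 31⁻¹ ≡ 15 (mod 58).
For any y ∈ ℤ_{58}, x = 15(y − 5) mod 58 satisfies T(x) = 31·15(y − 5) + 5 ≡ y (since 31·15 ≡ 1 mod 58). So every y has a preimage.
Thus T is surjective.
Since T is surjective, we compute T⁻¹(51): solve 31x + 5 ≡ 51 (mod 58), i.e. 31x ≡ 46 (mod 58).
Multiplying by 31⁻¹ = 15 gives x ≡ 15·46 = 690 = 11·58 + 52 ≡ 52 (mod 58).
Check: T(52) = 31·52 + 5 = 1617 = 27·58 + 51 ≡ 51 (mod 58).

52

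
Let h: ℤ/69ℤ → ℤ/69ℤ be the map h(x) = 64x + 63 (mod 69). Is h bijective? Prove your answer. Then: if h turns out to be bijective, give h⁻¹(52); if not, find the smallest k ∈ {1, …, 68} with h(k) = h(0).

16

If h(x_1) = h(x_2), then 64x_1 ≡ 64x_2 (mod 69). Because gcd(64, 69) = 1, we may cancel 64 to get x_1 ≡ x_2 (mod 69).
We now compute 64⁻¹ mod 69 explicitly. Euclid's algorithm: 69 = 1·64 + 5, 64 = 12·5 + 4, 5 = 1·4 + 1; back-substituting gives 1 = 55·64 − 51·69, so 64⁻¹ ≡ 55 (mod 69).
Then y ↦ 55(y − 63) is a two-sided inverse to h, so every y ∈ ℤ/69ℤ has a preimage.
Therefore h is bijective.
Since h is bijective, we compute h⁻¹(52): solve 64x + 63 ≡ 52 (mod 69), i.e. 64x ≡ 58 (mod 69).
Multiplying by 64⁻¹ = 55 gives x ≡ 55·58 = 3190 = 46·69 + 16 ≡ 16 (mod 69).
Check: h(16) = 64·16 + 63 = 1087 = 15·69 + 52 ≡ 52 (mod 69).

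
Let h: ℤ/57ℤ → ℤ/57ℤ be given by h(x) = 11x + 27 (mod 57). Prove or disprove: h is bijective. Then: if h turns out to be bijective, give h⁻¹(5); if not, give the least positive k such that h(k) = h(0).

55

By definition, h is injective if h(x_1) = h(x_2) implies x_1 = x_2.
Suppose h(x_1) = h(x_2) in ℤ/57ℤ. Then 11x_1 + 27 ≡ 11x_2 + 27 (mod 57), therefore 11(x_1 − x_2) ≡ 0 (mod 57).
Since gcd(11, 57) = 1, 11 is invertible modulo 57, therefore x_1 − x_2 ≡ 0 (mod 57), i.e. x_1 = x_2.
We now compute 11⁻¹ mod 57 explicitly. Euclid's algorithm: 57 = 5·11 + 2, 11 = 5·2 + 1; back-substituting gives 1 = 26·11 − 5·57, so 11⁻¹ ≡ 26 (mod 57).
Then y ↦ 26(y − 27) is a two-sided inverse to h, so every y ∈ ℤ/57ℤ has a preimage.
So h is bijective.
Since h is bijective, we find h⁻¹(5): we need 11x ≡ 5 − 27 ≡ 35 (mod 57). Using 11⁻¹ = 26: x ≡ 26·35 = 910 = 15·57 + 55, so x = 55.
Check: h(55) = 11·55 + 27 = 632 = 11·57 + 5 ≡ 5 (mod 57).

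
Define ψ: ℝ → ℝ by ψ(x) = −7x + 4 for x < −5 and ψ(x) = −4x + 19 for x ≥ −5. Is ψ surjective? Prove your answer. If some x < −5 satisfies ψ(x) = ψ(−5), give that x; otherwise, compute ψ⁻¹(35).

-4

Both pieces are strictly decreasing (slopes −7 and −4), so each is injective on its own interval.
The left piece maps (−∞, −5) onto (39, ∞); the right piece maps [−5, ∞) onto (−∞, 39].
These images together cover ℝ, so ψ is surjective.
Because the two images are disjoint, no x < −5 has ψ(x) = ψ(−5), so we compute ψ⁻¹(35): 35 lies in (−∞, 39], so solve −4x + 19 = 35: x = (35 − 19)/(−4) = −4.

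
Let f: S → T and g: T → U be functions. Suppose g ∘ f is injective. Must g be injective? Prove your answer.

not injective

No. Take S = {0, 1, 2}, T = {0, 1, 2, 3}, U = {0, 1, 2, 3}, f(a) = a for each a ∈ S, and g(b) = 2 if b ∈ {2, 3} else g(b) = b.
Then g ∘ f = f is injective (S ⊂ T and f is the inclusion), but g(2) = g(3) = 2 with 2 ≠ 3, so g is not injective.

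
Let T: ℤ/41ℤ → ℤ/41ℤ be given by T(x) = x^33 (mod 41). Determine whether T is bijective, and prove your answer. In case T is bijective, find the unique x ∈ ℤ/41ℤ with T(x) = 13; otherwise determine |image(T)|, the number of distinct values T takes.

Since 41 is prime, the nonzero elements of ℤ/41ℤ form a cyclic group of order 40.
As gcd(33, 40) = 1, raising to the 33rd power is a bijection on this group: if u^33 ≡ v^33 then (uv^{−1})^33 = 1, and the only element of order dividing gcd(33, 40) = 1 is 1, so u = v.
With T(0) = 0 this makes T injective on all of ℤ/41ℤ, hence bijective (finite equal-size domain and codomain). In particular T is bijective.
Since T is bijective, we find the preimage of 13. The inverse of x ↦ x^33 on (ℤ/41ℤ)^× is x ↦ x^17, because 33·17 = 561 = 14·40 + 1 ≡ 1 (mod 40) and x^{40} = 1 for x ≠ 0 (Fermat). So T⁻¹(13) = 13^17 mod 41.
Repeated squaring mod 41: 13^1 ≡ 13, 13^2 ≡ 13² = 169 ≡ 5, 13^4 ≡ 5² = 25, 13^8 ≡ 25² = 625 ≡ 10, 13^16 ≡ 10² = 100 ≡ 18. Since 17 = 16 + 1, 13^17 ≡ 18·13: 18·13 = 234 ≡ 29. So 13^17 ≡ 29 (mod 41).
Hence T⁻¹(13) = 29.

29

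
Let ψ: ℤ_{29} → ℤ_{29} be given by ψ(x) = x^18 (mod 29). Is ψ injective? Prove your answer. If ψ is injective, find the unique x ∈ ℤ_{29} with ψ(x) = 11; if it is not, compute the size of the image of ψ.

ψ(14): Repeated squaring mod 29: 14^1 ≡ 14, 14^2 ≡ 14² = 196 ≡ 22, 14^4 ≡ 22² = 484 ≡ 20, 14^8 ≡ 20² = 400 ≡ 23, 14^16 ≡ 23² = 529 ≡ 7. Since 18 = 16 + 2, 14^18 ≡ 7·22: 7·22 = 154 ≡ 9. So 14^18 ≡ 9 (mod 29).
ψ(15): Repeated squaring mod 29: 15^1 ≡ 15, 15^2 ≡ 15² = 225 ≡ 22, 15^4 ≡ 22² = 484 ≡ 20, 15^8 ≡ 20² = 400 ≡ 23, 15^16 ≡ 23² = 529 ≡ 7. Since 18 = 16 + 2, 15^18 ≡ 7·22: 7·22 = 154 ≡ 9. So 15^18 ≡ 9 (mod 29).
So ψ(14) = ψ(15) = 9 while 14 ≠ 15, hence ψ is not injective.
Since ψ is not injective, we determine |image(ψ)|. Computing x^18 mod 29 for each x (by repeated squaring, reducing mod 29 at every step), the values ψ(0), ψ(1), …, ψ(28) are: 0, 1, 13, 6, 24, 16, 20, 23, 22, 7, 5, 4, 28, 25, 9, 9, 25, 28, 4, 5, 7, 22, 23, 20, 16, 24, 6, 13, 1.
The distinct values are {0, 1, 4, 5, 6, 7, 9, 13, 16, 20, 22, 23, 24, 25, 28}; there are 15 of them.

15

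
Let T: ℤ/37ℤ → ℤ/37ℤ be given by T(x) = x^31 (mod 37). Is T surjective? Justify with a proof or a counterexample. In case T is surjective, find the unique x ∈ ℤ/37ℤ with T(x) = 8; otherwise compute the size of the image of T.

29

Since 37 is prime, the nonzero elements of ℤ/37ℤ form a cyclic group of order 36.
As gcd(31, 36) = 1, raising to the 31st power is a bijection on this group: if s^31 ≡ t^31 then (st^{−1})^31 = 1, and the only element of order dividing gcd(31, 36) = 1 is 1, so s = t.
With T(0) = 0 this makes T injective on all of ℤ/37ℤ, hence bijective (finite equal-size domain and codomain). In particular T is surjective.
Since T is surjective, we find the preimage of 8. The inverse of x ↦ x^31 on (ℤ/37ℤ)^× is x ↦ x^7, because 31·7 = 217 = 6·36 + 1 ≡ 1 (mod 36) and x^{36} = 1 for x ≠ 0 (Fermat). So T⁻¹(8) = 8^7 mod 37.
Repeated squaring mod 37: 8^1 ≡ 8, 8^2 ≡ 8² = 64 ≡ 27, 8^4 ≡ 27² = 729 ≡ 26. Since 7 = 4 + 2 + 1, 8^7 ≡ 26·27·8: 26·27 = 702 ≡ 36, then 36·8 = 288 ≡ 29. So 8^7 ≡ 29 (mod 37).
Hence T⁻¹(8) = 29.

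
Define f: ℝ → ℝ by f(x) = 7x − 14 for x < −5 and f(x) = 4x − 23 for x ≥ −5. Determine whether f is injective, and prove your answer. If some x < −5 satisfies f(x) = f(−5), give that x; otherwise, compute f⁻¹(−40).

-17/4

Both pieces are strictly increasing (slopes 7 and 4), so each is injective on its own interval.
The left piece maps (−∞, −5) onto (−∞, −49); the right piece maps [−5, ∞) onto [−43, ∞).
These images are disjoint, so no value is attained by both pieces. Therefore f is injective.
Because the two images are disjoint, no x < −5 has f(x) = f(−5), so we compute f⁻¹(−40): −40 lies in [−43, ∞), so solve 4x − 23 = −40: x = (−40 + 23)/4 = −17/4.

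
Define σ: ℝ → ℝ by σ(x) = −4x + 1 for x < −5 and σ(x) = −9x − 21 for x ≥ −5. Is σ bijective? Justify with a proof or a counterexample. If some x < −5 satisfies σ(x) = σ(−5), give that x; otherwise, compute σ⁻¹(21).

Both pieces are strictly decreasing (slopes −4 and −9), so each is injective on its own interval.
The left piece maps (−∞, −5) onto (21, ∞); the right piece maps [−5, ∞) onto (−∞, 24].
These images overlap. In particular σ(−5) = 24 (right piece), and solving −4x + 1 = 24 on the left piece gives x = −23/4 < −5.
So σ(−23/4) = σ(−5) with −23/4 ≠ −5, and σ is not injective, hence not bijective. This x = −23/4 is the requested value below −5.

-23/4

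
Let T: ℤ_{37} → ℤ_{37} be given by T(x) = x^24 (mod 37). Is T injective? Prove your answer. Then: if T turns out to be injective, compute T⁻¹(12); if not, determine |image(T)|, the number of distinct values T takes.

T(3): Repeated squaring mod 37: 3^1 ≡ 3, 3^2 ≡ 3² = 9, 3^4 ≡ 9² = 81 ≡ 7, 3^8 ≡ 7² = 49 ≡ 12, 3^16 ≡ 12² = 144 ≡ 33. Since 24 = 16 + 8, 3^24 ≡ 33·12: 33·12 = 396 ≡ 26. So 3^24 ≡ 26 (mod 37).
T(4): Repeated squaring mod 37: 4^1 ≡ 4, 4^2 ≡ 4² = 16, 4^4 ≡ 16² = 256 ≡ 34, 4^8 ≡ 34² = 1156 ≡ 9, 4^16 ≡ 9² = 81 ≡ 7. Since 24 = 16 + 8, 4^24 ≡ 7·9: 7·9 = 63 ≡ 26. So 4^24 ≡ 26 (mod 37).
So T(3) = T(4) = 26 while 3 ≠ 4, thus T is not injective.
Since T is not injective, we determine |image(T)|. Computing x^24 mod 37 for each x (by repeated squaring, reducing mod 37 at every step), the values T(0), T(1), …, T(36) are: 0, 1, 10, 26, 26, 26, 1, 26, 1, 10, 1, 1, 10, 26, 1, 10, 10, 10, 26, 26, 10, 10, 10, 1, 26, 10, 1, 1, 10, 1, 26, 1, 26, 26, 26, 10, 1.
The distinct values are {0, 1, 10, 26}; there are 4 of them.

4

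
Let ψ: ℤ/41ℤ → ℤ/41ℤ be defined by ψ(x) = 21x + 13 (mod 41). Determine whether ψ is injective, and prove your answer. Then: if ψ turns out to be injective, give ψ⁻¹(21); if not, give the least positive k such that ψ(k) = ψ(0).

16

If ψ(s) = ψ(t), then 21s ≡ 21t (mod 41). Because gcd(21, 41) = 1, we may cancel 21 to get s ≡ t (mod 41).
Hence ψ is injective.
We now compute 21⁻¹ mod 41 explicitly. Euclid's algorithm: 41 = 1·21 + 20, 21 = 1·20 + 1; back-substituting gives 1 = 2·21 − 1·41, so 21⁻¹ ≡ 2 (mod 41).
Since ψ is injective, we find ψ⁻¹(21): we need 21x ≡ 21 − 13 ≡ 8 (mod 41). Using 21⁻¹ = 2: x ≡ 2·8 = 16, so x = 16.
Check: ψ(16) = 21·16 + 13 = 349 = 8·41 + 21 ≡ 21 (mod 41).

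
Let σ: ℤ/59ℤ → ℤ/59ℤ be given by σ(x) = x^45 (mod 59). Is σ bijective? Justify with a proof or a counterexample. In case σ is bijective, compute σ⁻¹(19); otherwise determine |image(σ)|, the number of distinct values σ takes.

Since 59 is prime, the nonzero elements of ℤ/59ℤ form a cyclic group of order 58.
As gcd(45, 58) = 1, raising to the 45th power is a bijection on this group: if x_1^45 ≡ x_2^45 then (x_1x_2^{−1})^45 = 1, and the only element of order dividing gcd(45, 58) = 1 is 1, so x_1 = x_2.
With σ(0) = 0 this makes σ injective on all of ℤ/59ℤ, hence bijective (finite equal-size domain and codomain). In particular σ is bijective.
Since σ is bijective, we find the preimage of 19. The inverse of x ↦ x^45 on (ℤ/59ℤ)^× is x ↦ x^49, because 45·49 = 2205 = 38·58 + 1 ≡ 1 (mod 58) and x^{58} = 1 for x ≠ 0 (Fermat). So σ⁻¹(19) = 19^49 mod 59.
Repeated squaring mod 59: 19^1 ≡ 19, 19^2 ≡ 19² = 361 ≡ 7, 19^4 ≡ 7² = 49, 19^8 ≡ 49² = 2401 ≡ 41, 19^16 ≡ 41² = 1681 ≡ 29, 19^32 ≡ 29² = 841 ≡ 15. Since 49 = 32 + 16 + 1, 19^49 ≡ 15·29·19: 15·29 = 435 ≡ 22, then 22·19 = 418 ≡ 5. So 19^49 ≡ 5 (mod 59).
Hence σ⁻¹(19) = 5.

5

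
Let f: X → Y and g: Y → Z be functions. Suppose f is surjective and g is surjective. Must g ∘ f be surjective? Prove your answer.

surjective

Let c ∈ Z. Since g is surjective, there is b ∈ Y with g(b) = c. Since f is surjective, there is a ∈ X with f(a) = b.
Then (g ∘ f)(a) = g(b) = c. Thus g ∘ f is surjective.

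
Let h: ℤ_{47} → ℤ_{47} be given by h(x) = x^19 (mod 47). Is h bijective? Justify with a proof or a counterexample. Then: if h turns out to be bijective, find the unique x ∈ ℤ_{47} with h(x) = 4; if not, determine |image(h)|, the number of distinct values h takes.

Since 47 is prime, the nonzero elements of ℤ_{47} form a cyclic group of order 46.
As gcd(19, 46) = 1, raising to the 19th power is a bijection on this group: if x_1^19 ≡ x_2^19 then (x_1x_2^{−1})^19 = 1, and the only element of order dividing gcd(19, 46) = 1 is 1, so x_1 = x_2.
With h(0) = 0 this makes h injective on all of ℤ_{47}, hence bijective (finite equal-size domain and codomain). In particular h is bijective.
Since h is bijective, we find the preimage of 4. The inverse of x ↦ x^19 on (ℤ_{47})^× is x ↦ x^17, because 19·17 = 323 = 7·46 + 1 ≡ 1 (mod 46) and x^{46} = 1 for x ≠ 0 (Fermat). So h⁻¹(4) = 4^17 mod 47.
Repeated squaring mod 47: 4^1 ≡ 4, 4^2 ≡ 4² = 16, 4^4 ≡ 16² = 256 ≡ 21, 4^8 ≡ 21² = 441 ≡ 18, 4^16 ≡ 18² = 324 ≡ 42. Since 17 = 16 + 1, 4^17 ≡ 42·4: 42·4 = 168 ≡ 27. So 4^17 ≡ 27 (mod 47).
Hence h⁻¹(4) = 27.

27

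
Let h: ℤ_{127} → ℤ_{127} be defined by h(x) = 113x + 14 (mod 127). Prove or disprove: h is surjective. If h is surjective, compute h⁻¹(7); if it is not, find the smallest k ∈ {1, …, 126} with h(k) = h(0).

64

Since gcd(113, 127) = 1, 113 is invertible modulo 127. Euclid's algorithm: 127 = 1·113 + 14, 113 = 8·14 + 1; back-substituting gives 1 = 9·113 − 8·127, so 113⁻¹ ≡ 9 (mod 127).
Then y ↦ 9(y − 14) is a two-sided inverse to h, so every y ∈ ℤ_{127} has a preimage.
Thus h is surjective.
Since h is surjective, we compute h⁻¹(7): solve 113x + 14 ≡ 7 (mod 127), i.e. 113x ≡ 120 (mod 127).
Multiplying by 113⁻¹ = 9 gives x ≡ 9·120 = 1080 = 8·127 + 64 ≡ 64 (mod 127).
Check: h(64) = 113·64 + 14 = 7246 = 57·127 + 7 ≡ 7 (mod 127).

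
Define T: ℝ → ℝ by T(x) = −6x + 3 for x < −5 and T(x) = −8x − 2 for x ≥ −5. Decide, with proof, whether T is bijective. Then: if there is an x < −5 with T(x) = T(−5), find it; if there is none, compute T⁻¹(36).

Both pieces are strictly decreasing (slopes −6 and −8), so each is injective on its own interval.
The left piece maps (−∞, −5) onto (33, ∞); the right piece maps [−5, ∞) onto (−∞, 38].
These images overlap. In particular T(−5) = 38 (right piece), and solving −6x + 3 = 38 on the left piece gives x = −35/6 < −5.
So T(−35/6) = T(−5) with −35/6 ≠ −5, and T is not injective, hence not bijective. This x = −35/6 is the requested value below −5.

-35/6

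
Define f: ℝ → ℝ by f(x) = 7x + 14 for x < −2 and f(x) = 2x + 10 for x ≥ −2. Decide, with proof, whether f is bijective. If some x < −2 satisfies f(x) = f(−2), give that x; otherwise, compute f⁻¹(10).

0

Both pieces are strictly increasing (slopes 7 and 2), so each is injective on its own interval.
The left piece maps (−∞, −2) onto (−∞, 0); the right piece maps [−2, ∞) onto [6, ∞).
The images leave a gap (0 has no preimage), so f is not surjective, hence not bijective.
Because the two images are disjoint, no x < −2 has f(x) = f(−2), so we compute f⁻¹(10): 10 lies in [6, ∞), so solve 2x + 10 = 10: x = (10 − 10)/2 = 0.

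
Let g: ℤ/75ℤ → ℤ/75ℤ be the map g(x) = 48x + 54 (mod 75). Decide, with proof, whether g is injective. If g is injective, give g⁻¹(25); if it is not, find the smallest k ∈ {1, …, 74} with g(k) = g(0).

We have gcd(48, 75) = 3 > 1. Taking a = 0 and b = 25: g(0) = 54 and g(25) = 48·25 + 54 = 1254 ≡ 54 (mod 75).
So g(0) = g(25) while 0 ≠ 25, so g is not injective.
Since g is not injective, we find the least positive k with g(k) = g(0): this means 48k ≡ 0 (mod 75), i.e. 75 ∣ 48k. Since gcd(48, 75) = 3, dividing through by 3 this holds exactly when 25 ∣ 16k, and as gcd(16, 25) = 1, exactly when 25 ∣ k.
The smallest positive such k is 25.

25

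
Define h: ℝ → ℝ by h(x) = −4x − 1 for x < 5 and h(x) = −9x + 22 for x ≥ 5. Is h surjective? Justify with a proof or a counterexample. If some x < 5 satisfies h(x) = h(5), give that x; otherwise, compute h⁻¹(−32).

6

Both pieces are strictly decreasing (slopes −4 and −9), so each is injective on its own interval.
The left piece maps (−∞, 5) onto (−21, ∞); the right piece maps [5, ∞) onto (−∞, −23].
The union (−21, ∞) ∪ (−∞, −23] omits the interval between −21 and −23; in particular −21 has no preimage. So h is not surjective.
Because the two images are disjoint, no x < 5 has h(x) = h(5), so we compute h⁻¹(−32): −32 lies in (−∞, −23], so solve −9x + 22 = −32: x = (−32 − 22)/(−9) = 6.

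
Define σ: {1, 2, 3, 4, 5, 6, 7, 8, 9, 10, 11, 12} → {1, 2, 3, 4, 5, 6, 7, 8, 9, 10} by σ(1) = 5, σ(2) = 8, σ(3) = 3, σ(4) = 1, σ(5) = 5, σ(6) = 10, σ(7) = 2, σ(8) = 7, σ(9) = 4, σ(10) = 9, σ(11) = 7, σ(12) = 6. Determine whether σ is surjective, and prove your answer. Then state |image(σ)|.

Every element of the codomain has a preimage: 1 = σ(4), 2 = σ(7), 3 = σ(3), 4 = σ(9), 5 = σ(1), 6 = σ(12), 7 = σ(8), 8 = σ(2), 9 = σ(10), 10 = σ(6).
Thus σ is surjective.
The image of σ is {1, 2, 3, 4, 5, 6, 7, 8, 9, 10}, which has 10 elements.

10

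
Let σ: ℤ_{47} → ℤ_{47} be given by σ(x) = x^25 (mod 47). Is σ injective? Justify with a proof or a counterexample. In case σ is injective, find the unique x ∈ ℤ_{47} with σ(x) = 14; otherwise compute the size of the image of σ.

Since 47 is prime, the nonzero elements of ℤ_{47} form a cyclic group of order 46.
As gcd(25, 46) = 1, raising to the 25th power is a bijection on this group: if x_1^25 ≡ x_2^25 then (x_1x_2^{−1})^25 = 1, and the only element of order dividing gcd(25, 46) = 1 is 1, so x_1 = x_2.
With σ(0) = 0 this makes σ injective on all of ℤ_{47}, hence bijective (finite equal-size domain and codomain). In particular σ is injective.
Since σ is injective, we find the preimage of 14. The inverse of x ↦ x^25 on (ℤ_{47})^× is x ↦ x^35, because 25·35 = 875 = 19·46 + 1 ≡ 1 (mod 46) and x^{46} = 1 for x ≠ 0 (Fermat). So σ⁻¹(14) = 14^35 mod 47.
Repeated squaring mod 47: 14^1 ≡ 14, 14^2 ≡ 14² = 196 ≡ 8, 14^4 ≡ 8² = 64 ≡ 17, 14^8 ≡ 17² = 289 ≡ 7, 14^16 ≡ 7² = 49 ≡ 2, 14^32 ≡ 2² = 4. Since 35 = 32 + 2 + 1, 14^35 ≡ 4·8·14: 4·8 = 32, then 32·14 = 448 ≡ 25. So 14^35 ≡ 25 (mod 47).
Hence σ⁻¹(14) = 25.

25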